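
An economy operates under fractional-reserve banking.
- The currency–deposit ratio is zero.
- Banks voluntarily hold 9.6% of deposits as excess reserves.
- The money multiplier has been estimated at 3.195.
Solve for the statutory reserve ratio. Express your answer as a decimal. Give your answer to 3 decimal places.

0.217

Using m = 3.195. Since m = (1 + c)/(c + rr + e), the denominator satisfies c + rr + e = (1 + c)/m = (1 + 0) / 3.195 ≈ 0.312989.
With c = 0 and e = 0.096, the statutory reserve ratio is 0.312989 − 0 − 0.096 = 0.216989.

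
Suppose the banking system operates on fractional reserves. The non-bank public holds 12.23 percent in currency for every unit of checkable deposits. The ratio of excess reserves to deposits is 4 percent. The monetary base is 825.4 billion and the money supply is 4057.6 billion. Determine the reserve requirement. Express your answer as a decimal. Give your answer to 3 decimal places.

Using m = M/MB = 4057.6/825.4 ≈ 4.915920. Since m = (1 + c)/(c + rr + e), the denominator satisfies c + rr + e = (1 + c)/m = (1 + 0.1223) / 4.915920 ≈ 0.228299.
With c = 0.1223 and e = 0.04, the reserve requirement is 0.228299 − 0.1223 − 0.04 = 0.065999.

0.066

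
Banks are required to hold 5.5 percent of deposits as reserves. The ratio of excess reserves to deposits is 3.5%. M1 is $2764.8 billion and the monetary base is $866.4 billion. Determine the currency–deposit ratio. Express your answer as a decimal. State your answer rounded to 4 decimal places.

0.3253

Using m = M/MB = 2764.8/866.4 ≈ 3.191136. From m = (1 + c)/(c + rr + e), rearranging gives 1 + c = m·(c + rr + e), so c·(1 − m) = m·(rr + e) − 1.
Hence c = [m·(rr + e) − 1]/(1 − m) = [3.191136 × (0.055 + 0.035) − 1] / (1 − 3.191136) ≈ 0.325310.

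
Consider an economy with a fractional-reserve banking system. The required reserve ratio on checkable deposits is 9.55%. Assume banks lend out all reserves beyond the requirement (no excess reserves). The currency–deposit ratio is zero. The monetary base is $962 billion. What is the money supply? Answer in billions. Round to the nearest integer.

With no currency drain or excess reserves, the money multiplier is m = 1/rr = 1/0.0955 ≈ 10.4712.
Money supply M = m × MB = 10.4712 × 962 = 10073.2944 billion.

$10073 billion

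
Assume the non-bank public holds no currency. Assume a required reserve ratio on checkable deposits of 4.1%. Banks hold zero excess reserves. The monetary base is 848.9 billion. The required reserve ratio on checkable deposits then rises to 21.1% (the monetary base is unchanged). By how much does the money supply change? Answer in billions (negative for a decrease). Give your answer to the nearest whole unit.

Initially m₁ = 1 / (0.041) ≈ 24.3902, so M₁ = 24.3902 × 848.9 ≈ 20704.8408 billion.
After the change m₂ = 1 / (0.211) ≈ 4.7393, so M₂ = 4.7393 × 848.9 ≈ 4023.1918 billion.
ΔM = M₂ − M₁ = 4023.1918 − 20704.8408 = -16681.649 billion.

-16682 billion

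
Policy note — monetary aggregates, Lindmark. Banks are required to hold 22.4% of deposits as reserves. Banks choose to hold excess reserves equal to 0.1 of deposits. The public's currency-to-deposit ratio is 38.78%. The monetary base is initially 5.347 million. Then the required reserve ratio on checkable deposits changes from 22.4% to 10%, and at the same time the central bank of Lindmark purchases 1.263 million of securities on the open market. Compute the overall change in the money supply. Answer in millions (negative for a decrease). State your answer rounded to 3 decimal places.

5.181 million

Before: m₁ = (1 + 0.3878) / (0.224 + 0.1 + 0.3878) ≈ 1.94970, MB₁ = 5.347, so M₁ = 1.94970 × 5.347 ≈ 10.425 million.
After: m₂ = (1 + 0.3878) / (0.1 + 0.1 + 0.3878) ≈ 2.36101, MB₂ = 5.347 + 1.263 = 6.61, so M₂ = 2.36101 × 6.61 ≈ 15.6063 million.
ΔM = M₂ − M₁ = 15.6063 − 10.425 = 5.1813 million.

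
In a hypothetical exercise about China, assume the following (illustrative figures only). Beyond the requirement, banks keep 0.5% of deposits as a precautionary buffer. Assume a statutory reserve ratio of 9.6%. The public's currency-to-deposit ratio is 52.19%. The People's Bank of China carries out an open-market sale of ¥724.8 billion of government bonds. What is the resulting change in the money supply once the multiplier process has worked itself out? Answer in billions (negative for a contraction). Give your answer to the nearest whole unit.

-1771 billion

The money multiplier is m = (1 + c) / (rr + e + c) = (1 + 0.5219) / (0.096 + 0.005 + 0.5219) ≈ 2.4432.
The sale removes 724.8 billion of base, so ΔM = m × ΔMB = 2.4432 × (−724.8) ≈ -1770.8314 billion.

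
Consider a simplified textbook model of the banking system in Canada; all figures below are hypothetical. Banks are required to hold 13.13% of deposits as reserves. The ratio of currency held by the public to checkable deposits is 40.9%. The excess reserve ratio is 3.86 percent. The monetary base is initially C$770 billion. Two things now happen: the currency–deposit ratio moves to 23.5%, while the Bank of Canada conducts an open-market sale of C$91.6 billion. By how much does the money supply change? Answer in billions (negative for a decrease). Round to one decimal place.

C$195.1 billion

Before: m₁ = (1 + 0.409) / (0.1313 + 0.0386 + 0.409) ≈ 2.43393, MB₁ = 770, so M₁ = 2.43393 × 770 = 1874.1261 billion.
After: m₂ = (1 + 0.235) / (0.1313 + 0.0386 + 0.235) ≈ 3.05014, MB₂ = 770 − 91.6 = 678.4, so M₂ = 3.05014 × 678.4 ≈ 2069.215 billion.
ΔM = M₂ − M₁ = 2069.215 − 1874.1261 = 195.0889 billion.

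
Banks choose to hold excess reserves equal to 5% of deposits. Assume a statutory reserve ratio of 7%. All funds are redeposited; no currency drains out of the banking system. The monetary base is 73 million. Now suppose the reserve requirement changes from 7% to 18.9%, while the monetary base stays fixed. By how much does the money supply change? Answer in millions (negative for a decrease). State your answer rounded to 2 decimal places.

-302.89 million

Initially m₁ = 1 / (0.07 + 0.05) ≈ 8.33333, so M₁ = 8.33333 × 73 ≈ 608.3331 million.
After the change m₂ = 1 / (0.189 + 0.05) ≈ 4.18410, so M₂ = 4.18410 × 73 = 305.4393 million.
ΔM = M₂ − M₁ = 305.4393 − 608.3331 = -302.8938 million.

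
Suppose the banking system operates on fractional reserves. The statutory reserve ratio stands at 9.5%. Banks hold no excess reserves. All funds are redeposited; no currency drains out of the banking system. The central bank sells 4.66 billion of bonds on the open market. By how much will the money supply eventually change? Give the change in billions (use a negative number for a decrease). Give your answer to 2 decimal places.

The simple money multiplier is m = 1/rr = 1/0.095 ≈ 10.5263.
An open-market sale reduces the monetary base by 4.66 billion, so ΔM = m × ΔMB = 10.5263 × (−4.66) ≈ -49.0526 billion.

-49.05 billion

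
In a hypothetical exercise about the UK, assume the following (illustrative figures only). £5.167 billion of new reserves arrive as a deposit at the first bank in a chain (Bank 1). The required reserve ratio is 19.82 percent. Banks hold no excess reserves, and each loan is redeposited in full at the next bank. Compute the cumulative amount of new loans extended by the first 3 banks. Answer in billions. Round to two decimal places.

Bank i lends (1 − rr)^i of the original deposit: Bank 1 lends 5.167·0.8018 ≈ 4.1429, Bank 2 lends 5.167·0.8018² ≈ 3.3218, and so on.
Summing a geometric series: total = 5.167·[0.8018·(1 − 0.8018^3) / (1 − 0.8018)] ≈ 10.1281 billion.

£10.13 billion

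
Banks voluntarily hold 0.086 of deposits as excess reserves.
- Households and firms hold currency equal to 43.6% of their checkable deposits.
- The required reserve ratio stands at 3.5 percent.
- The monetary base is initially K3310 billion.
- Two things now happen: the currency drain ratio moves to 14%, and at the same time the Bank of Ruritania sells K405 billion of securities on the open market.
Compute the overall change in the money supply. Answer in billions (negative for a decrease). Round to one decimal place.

Before: m₁ = (1 + 0.436) / (0.035 + 0.086 + 0.436) ≈ 2.578097, MB₁ = 3310, so M₁ = 2.578097 × 3310 ≈ 8533.5011 billion.
After: m₂ = (1 + 0.14) / (0.035 + 0.086 + 0.14) ≈ 4.367816, MB₂ = 3310 − 405 = 2905, so M₂ = 4.367816 × 2905 ≈ 12688.5055 billion.
ΔM = M₂ − M₁ = 12688.5055 − 8533.5011 = 4155.0044 billion.

K4155.0 billion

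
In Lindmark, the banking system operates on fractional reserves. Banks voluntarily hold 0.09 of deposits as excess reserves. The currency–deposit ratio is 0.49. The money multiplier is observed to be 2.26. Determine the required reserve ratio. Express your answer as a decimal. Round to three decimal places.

Using m = 2.26. Since m = (1 + c)/(c + rr + e), the denominator satisfies c + rr + e = (1 + c)/m = (1 + 0.49) / 2.26 ≈ 0.659292.
With c = 0.49 and e = 0.09, the required reserve ratio is 0.659292 − 0.49 − 0.09 = 0.079292.

0.079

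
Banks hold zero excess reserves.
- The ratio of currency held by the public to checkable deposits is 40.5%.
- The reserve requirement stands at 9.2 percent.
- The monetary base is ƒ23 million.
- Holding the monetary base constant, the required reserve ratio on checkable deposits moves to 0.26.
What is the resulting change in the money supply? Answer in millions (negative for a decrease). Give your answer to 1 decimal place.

-16.4 million

Initially m₁ = (1 + 0.405) / (0.092 + 0.405) ≈ 2.8270, so M₁ = 2.8270 × 23 = 65.021 million.
After the change m₂ = (1 + 0.405) / (0.26 + 0.405) ≈ 2.1128, so M₂ = 2.1128 × 23 = 48.5944 million.
ΔM = M₂ − M₁ = 48.5944 − 65.021 = -16.4266 million.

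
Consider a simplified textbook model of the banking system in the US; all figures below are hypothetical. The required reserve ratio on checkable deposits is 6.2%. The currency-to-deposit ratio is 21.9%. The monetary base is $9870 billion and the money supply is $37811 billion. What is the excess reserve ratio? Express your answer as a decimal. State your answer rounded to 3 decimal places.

Using m = M/MB = 37811/9870 ≈ 3.830902. Since m = (1 + c)/(c + rr + e), the denominator satisfies c + rr + e = (1 + c)/m = (1 + 0.219) / 3.830902 ≈ 0.318202.
With c = 0.219 and rr = 0.062, the excess reserve ratio is 0.318202 − 0.219 − 0.062 = 0.037202.

0.037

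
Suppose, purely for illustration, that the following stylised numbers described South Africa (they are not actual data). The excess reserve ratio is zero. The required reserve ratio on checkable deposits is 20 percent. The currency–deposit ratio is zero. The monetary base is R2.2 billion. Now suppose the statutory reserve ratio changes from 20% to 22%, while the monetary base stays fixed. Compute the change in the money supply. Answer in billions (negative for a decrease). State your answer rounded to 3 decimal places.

Initially m₁ = 1 / (0.2) = 5, so M₁ = 5 × 2.2 = 11 billion.
After the change m₂ = 1 / (0.22) ≈ 4.54545, so M₂ = 4.54545 × 2.2 ≈ 10 billion.
ΔM = M₂ − M₁ = 10 − 11 = -1 billion.

-1.000 billion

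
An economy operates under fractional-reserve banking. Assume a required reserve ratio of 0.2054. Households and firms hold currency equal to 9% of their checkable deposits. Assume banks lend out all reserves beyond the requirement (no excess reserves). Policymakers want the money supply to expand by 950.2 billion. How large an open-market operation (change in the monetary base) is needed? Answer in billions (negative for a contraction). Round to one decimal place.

The money multiplier is m = (1 + c) / (rr + c) = (1 + 0.09) / (0.2054 + 0.09) ≈ 3.68991.
ΔMB = ΔM / m = (+950.2) / 3.68991 ≈ 257.5131 billion.

257.5 billion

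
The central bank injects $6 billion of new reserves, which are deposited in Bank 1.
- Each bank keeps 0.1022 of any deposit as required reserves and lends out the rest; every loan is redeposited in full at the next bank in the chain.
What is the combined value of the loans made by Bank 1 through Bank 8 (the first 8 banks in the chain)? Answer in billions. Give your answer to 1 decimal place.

$30.5 billion

Bank i lends (1 − rr)^i of the original deposit: Bank 1 lends 6·0.8978 = 5.3868, Bank 2 lends 6·0.8978² ≈ 4.8363, and so on.
Summing a geometric series: total = 6·[0.8978·(1 − 0.8978^8) / (1 − 0.8978)] ≈ 30.4591 billion.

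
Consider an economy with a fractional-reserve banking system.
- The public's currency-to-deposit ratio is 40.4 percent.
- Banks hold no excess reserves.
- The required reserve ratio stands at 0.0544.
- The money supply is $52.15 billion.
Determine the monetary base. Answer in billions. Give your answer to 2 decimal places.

The money multiplier is m = (1 + c) / (rr + c) = (1 + 0.404) / (0.0544 + 0.404) ≈ 3.06283.
MB = M / m = 52.15 / 3.06283 ≈ 17.0267 billion.

$17.03 billion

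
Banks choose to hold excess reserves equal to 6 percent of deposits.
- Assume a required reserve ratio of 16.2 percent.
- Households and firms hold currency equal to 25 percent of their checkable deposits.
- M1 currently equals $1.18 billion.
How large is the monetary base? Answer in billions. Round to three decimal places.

The money multiplier is m = (1 + c) / (rr + e + c) = (1 + 0.25) / (0.162 + 0.06 + 0.25) ≈ 2.64831.
MB = M / m = 1.18 / 2.64831 ≈ 0.4456 billion.

$0.446 billion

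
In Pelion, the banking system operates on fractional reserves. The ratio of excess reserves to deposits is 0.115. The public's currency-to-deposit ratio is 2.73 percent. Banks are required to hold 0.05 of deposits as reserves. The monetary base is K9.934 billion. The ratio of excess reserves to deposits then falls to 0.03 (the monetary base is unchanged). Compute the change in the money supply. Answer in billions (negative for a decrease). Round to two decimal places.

K42.04 billion

Initially m₁ = (1 + 0.0273) / (0.05 + 0.115 + 0.0273) ≈ 5.3422, so M₁ = 5.3422 × 9.934 ≈ 53.0694 billion.
After the change m₂ = (1 + 0.0273) / (0.05 + 0.03 + 0.0273) ≈ 9.5741, so M₂ = 9.5741 × 9.934 ≈ 95.1091 billion.
ΔM = M₂ − M₁ = 95.1091 − 53.0694 = 42.0397 billion.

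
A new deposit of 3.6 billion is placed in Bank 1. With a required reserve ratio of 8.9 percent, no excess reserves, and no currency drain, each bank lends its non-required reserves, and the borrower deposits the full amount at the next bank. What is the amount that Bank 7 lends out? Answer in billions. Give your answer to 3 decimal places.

1.875 billion

Each bank lends a fraction (1 − rr) = 0.9110 of the deposit it receives, so Bank 7 receives 3.6·0.9110^6 and lends 3.6·0.9110^7 ≈ 1.8747 billion.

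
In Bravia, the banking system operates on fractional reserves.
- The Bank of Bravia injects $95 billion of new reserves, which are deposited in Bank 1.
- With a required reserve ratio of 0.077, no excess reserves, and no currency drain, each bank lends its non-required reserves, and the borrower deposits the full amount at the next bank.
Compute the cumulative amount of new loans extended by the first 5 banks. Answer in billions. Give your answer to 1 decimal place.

Bank i lends (1 − rr)^i of the original deposit: Bank 1 lends 95·0.9230 = 87.6850, Bank 2 lends 95·0.9230² ≈ 80.9333, and so on.
Summing a geometric series: total = 95·[0.9230·(1 − 0.9230^5) / (1 − 0.9230)] ≈ 375.9093 billion.

$375.9 billion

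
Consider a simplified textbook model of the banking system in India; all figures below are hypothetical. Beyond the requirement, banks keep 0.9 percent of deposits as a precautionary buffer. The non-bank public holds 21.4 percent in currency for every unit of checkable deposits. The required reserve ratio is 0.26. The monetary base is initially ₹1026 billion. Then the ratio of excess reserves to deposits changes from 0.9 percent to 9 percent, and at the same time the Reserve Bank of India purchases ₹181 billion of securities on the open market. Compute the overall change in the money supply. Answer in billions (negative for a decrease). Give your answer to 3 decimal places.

Before: m₁ = (1 + 0.214) / (0.26 + 0.009 + 0.214) ≈ 2.5134576, MB₁ = 1026, so M₁ = 2.5134576 × 1026 ≈ 2578.8075 billion.
After: m₂ = (1 + 0.214) / (0.26 + 0.09 + 0.214) ≈ 2.1524823, MB₂ = 1026 + 181 = 1207, so M₂ = 2.1524823 × 1207 ≈ 2598.0461 billion.
ΔM = M₂ − M₁ = 2598.0461 − 2578.8075 = 19.2386 billion.

₹19.239 billion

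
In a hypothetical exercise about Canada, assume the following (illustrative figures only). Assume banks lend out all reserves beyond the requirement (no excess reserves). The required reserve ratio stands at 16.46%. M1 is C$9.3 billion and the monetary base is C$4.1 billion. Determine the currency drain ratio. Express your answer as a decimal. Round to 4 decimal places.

0.4941

Using m = M/MB = 9.3/4.1 ≈ 2.268293. From m = (1 + c)/(c + rr + e), rearranging gives 1 + c = m·(c + rr + e), so c·(1 − m) = m·(rr + e) − 1.
Hence c = [m·(rr + e) − 1]/(1 − m) = [2.268293 × (0.1646 + 0) − 1] / (1 − 2.268293) ≈ 0.494081.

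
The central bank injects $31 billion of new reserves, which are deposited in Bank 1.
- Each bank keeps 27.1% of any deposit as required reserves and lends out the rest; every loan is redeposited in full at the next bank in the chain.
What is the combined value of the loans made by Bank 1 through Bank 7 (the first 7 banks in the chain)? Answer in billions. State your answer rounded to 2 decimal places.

$74.27 billion

Bank i lends (1 − rr)^i of the original deposit: Bank 1 lends 31·0.7290 = 22.5990, Bank 2 lends 31·0.7290² ≈ 16.4747, and so on.
Summing a geometric series: total = 31·[0.7290·(1 − 0.7290^7) / (1 − 0.7290)] ≈ 74.2666 billion.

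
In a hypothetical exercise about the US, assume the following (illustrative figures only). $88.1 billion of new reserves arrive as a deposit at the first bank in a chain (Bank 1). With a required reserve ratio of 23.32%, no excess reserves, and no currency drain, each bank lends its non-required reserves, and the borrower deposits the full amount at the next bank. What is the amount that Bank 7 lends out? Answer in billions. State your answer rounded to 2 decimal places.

Each bank lends a fraction (1 − rr) = 0.7668 of the deposit it receives, so Bank 7 receives 88.1·0.7668^6 and lends 88.1·0.7668^7 ≈ 13.7325 billion.

$13.73 billion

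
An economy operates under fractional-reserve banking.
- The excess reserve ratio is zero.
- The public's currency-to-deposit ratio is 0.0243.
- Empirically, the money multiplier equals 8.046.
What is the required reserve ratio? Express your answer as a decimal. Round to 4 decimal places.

Using m = 8.046. Since m = (1 + c)/(c + rr + e), the denominator satisfies c + rr + e = (1 + c)/m = (1 + 0.0243) / 8.046 ≈ 0.127305.
With c = 0.0243 and e = 0, the required reserve ratio is 0.127305 − 0.0243 − 0 = 0.103005.

0.1030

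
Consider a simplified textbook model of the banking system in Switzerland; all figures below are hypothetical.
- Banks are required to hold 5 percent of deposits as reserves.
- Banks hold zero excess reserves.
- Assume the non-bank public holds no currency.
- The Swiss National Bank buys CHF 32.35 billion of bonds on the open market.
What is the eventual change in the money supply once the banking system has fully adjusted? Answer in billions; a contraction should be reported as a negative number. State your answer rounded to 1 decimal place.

CHF 647.0 billion

The simple money multiplier is m = 1/rr = 1/0.05 = 20.
An open-market purchase increases the monetary base by 32.35 billion, so ΔM = m × ΔMB = 20 × 32.35 = 647 billion.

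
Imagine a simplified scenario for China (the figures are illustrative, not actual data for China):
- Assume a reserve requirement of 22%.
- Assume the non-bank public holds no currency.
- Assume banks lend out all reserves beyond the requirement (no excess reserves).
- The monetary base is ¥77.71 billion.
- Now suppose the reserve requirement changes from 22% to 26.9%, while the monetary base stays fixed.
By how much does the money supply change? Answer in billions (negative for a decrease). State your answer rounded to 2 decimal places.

-64.34 billion

Initially m₁ = 1 / (0.22) ≈ 4.54545, so M₁ = 4.54545 × 77.71 ≈ 353.2269 billion.
After the change m₂ = 1 / (0.269) ≈ 3.71747, so M₂ = 3.71747 × 77.71 ≈ 288.8846 billion.
ΔM = M₂ − M₁ = 288.8846 − 353.2269 = -64.3423 billion.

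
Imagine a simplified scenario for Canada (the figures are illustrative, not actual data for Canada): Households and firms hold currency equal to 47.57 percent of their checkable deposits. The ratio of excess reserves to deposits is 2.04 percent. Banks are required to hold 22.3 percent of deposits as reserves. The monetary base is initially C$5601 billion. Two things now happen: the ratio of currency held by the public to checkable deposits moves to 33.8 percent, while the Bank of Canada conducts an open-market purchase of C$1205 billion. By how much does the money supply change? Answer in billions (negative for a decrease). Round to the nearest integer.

Before: m₁ = (1 + 0.4757) / (0.223 + 0.0204 + 0.4757) ≈ 2.05215, MB₁ = 5601, so M₁ = 2.05215 × 5601 ≈ 11494.0922 billion.
After: m₂ = (1 + 0.338) / (0.223 + 0.0204 + 0.338) ≈ 2.30134, MB₂ = 5601 + 1205 = 6806, so M₂ = 2.30134 × 6806 ≈ 15662.92 billion.
ΔM = M₂ − M₁ = 15662.92 − 11494.0922 = 4168.8278 billion.

C$4169 billion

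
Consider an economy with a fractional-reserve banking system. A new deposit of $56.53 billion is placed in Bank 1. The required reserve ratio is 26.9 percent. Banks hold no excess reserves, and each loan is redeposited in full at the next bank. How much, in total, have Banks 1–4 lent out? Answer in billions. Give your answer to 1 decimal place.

$109.8 billion

Bank i lends (1 − rr)^i of the original deposit: Bank 1 lends 56.53·0.7310 ≈ 41.3234, Bank 2 lends 56.53·0.7310² ≈ 30.2074, and so on.
Summing a geometric series: total = 56.53·[0.7310·(1 − 0.7310^4) / (1 − 0.7310)] ≈ 109.7542 billion.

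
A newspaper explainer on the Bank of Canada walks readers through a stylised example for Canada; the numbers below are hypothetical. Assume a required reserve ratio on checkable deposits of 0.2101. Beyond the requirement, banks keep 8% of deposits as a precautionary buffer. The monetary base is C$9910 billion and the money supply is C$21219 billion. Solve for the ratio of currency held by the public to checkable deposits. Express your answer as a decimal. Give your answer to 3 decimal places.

0.332

Using m = M/MB = 21219/9910 ≈ 2.141171. From m = (1 + c)/(c + rr + e), rearranging gives 1 + c = m·(c + rr + e), so c·(1 − m) = m·(rr + e) − 1.
Hence c = [m·(rr + e) − 1]/(1 − m) = [2.141171 × (0.2101 + 0.08) − 1] / (1 − 2.141171) ≈ 0.331980.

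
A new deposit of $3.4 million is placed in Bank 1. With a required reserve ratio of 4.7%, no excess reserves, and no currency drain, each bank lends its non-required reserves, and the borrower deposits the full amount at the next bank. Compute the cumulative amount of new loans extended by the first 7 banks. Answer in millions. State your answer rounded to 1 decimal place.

Bank i lends (1 − rr)^i of the original deposit: Bank 1 lends 3.4·0.9530 = 3.2402, Bank 2 lends 3.4·0.9530² ≈ 3.0879, and so on.
Summing a geometric series: total = 3.4·[0.9530·(1 − 0.9530^7) / (1 − 0.9530)] ≈ 19.7224 million.

$19.7 million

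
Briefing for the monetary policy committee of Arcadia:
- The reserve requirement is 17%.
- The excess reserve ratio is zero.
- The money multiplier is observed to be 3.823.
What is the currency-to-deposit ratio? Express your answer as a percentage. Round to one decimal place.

Using m = 3.823. From m = (1 + c)/(c + rr + e), rearranging gives 1 + c = m·(c + rr + e), so c·(1 − m) = m·(rr + e) − 1.
Hence c = [m·(rr + e) − 1]/(1 − m) = [3.823 × (0.17 + 0) − 1] / (1 − 3.823) ≈ 0.124013.

12.4%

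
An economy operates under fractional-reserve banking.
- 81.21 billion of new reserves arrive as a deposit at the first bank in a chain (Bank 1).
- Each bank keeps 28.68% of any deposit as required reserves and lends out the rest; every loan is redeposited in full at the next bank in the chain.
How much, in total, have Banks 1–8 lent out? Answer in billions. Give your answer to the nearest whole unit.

188 billion

Bank i lends (1 − rr)^i of the original deposit: Bank 1 lends 81.21·0.7132 ≈ 57.9190, Bank 2 lends 81.21·0.7132² ≈ 41.3078, and so on.
Summing a geometric series: total = 81.21·[0.7132·(1 − 0.7132^8) / (1 − 0.7132)] ≈ 188.4304 billion.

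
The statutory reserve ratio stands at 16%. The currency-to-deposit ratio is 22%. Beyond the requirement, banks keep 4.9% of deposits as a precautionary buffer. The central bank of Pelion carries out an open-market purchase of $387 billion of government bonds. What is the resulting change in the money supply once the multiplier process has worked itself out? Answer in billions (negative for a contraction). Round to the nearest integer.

The money multiplier is m = (1 + c) / (rr + e + c) = (1 + 0.22) / (0.16 + 0.049 + 0.22) ≈ 2.8438.
The purchase adds 387 billion of base, so ΔM = m × ΔMB = 2.8438 × (+387) = 1100.5506 billion.

$1101 billion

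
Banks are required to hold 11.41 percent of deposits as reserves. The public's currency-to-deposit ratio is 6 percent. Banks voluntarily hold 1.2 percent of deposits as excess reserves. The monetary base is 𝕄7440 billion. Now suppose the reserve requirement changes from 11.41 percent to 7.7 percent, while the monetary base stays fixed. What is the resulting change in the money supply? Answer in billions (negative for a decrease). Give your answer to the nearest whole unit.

𝕄10552 billion

Initially m₁ = (1 + 0.06) / (0.1141 + 0.012 + 0.06) ≈ 5.69586, so M₁ = 5.69586 × 7440 = 42377.1984 billion.
After the change m₂ = (1 + 0.06) / (0.077 + 0.012 + 0.06) ≈ 7.11409, so M₂ = 7.11409 × 7440 = 52928.8296 billion.
ΔM = M₂ − M₁ = 52928.8296 − 42377.1984 = 10551.6312 billion.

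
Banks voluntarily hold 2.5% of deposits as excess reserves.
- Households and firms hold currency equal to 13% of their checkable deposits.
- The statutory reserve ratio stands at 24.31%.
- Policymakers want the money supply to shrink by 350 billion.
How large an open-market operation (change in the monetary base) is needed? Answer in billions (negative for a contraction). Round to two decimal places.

-123.31 billion

The money multiplier is m = (1 + c) / (rr + e + c) = (1 + 0.13) / (0.2431 + 0.025 + 0.13) ≈ 2.838483.
ΔMB = ΔM / m = (−350) / 2.838483 ≈ -123.3053 billion.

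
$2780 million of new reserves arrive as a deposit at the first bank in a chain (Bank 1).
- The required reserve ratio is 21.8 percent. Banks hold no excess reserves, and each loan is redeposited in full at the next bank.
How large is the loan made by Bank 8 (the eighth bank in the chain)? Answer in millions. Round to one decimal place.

$388.8 million

Each bank lends a fraction (1 − rr) = 0.7820 of the deposit it receives, so Bank 8 receives 2780·0.7820^7 and lends 2780·0.7820^8 ≈ 388.7754 million.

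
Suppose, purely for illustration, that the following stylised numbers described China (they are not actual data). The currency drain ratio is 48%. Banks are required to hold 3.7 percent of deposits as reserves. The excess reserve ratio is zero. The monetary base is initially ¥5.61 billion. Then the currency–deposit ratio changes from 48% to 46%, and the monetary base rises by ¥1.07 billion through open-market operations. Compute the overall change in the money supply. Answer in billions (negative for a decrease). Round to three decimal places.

Before: m₁ = (1 + 0.48) / (0.037 + 0.48) ≈ 2.86267, MB₁ = 5.61, so M₁ = 2.86267 × 5.61 ≈ 16.0596 billion.
After: m₂ = (1 + 0.46) / (0.037 + 0.46) ≈ 2.93763, MB₂ = 5.61 + 1.07 = 6.68, so M₂ = 2.93763 × 6.68 ≈ 19.6234 billion.
ΔM = M₂ − M₁ = 19.6234 − 16.0596 = 3.5638 billion.

¥3.564 billion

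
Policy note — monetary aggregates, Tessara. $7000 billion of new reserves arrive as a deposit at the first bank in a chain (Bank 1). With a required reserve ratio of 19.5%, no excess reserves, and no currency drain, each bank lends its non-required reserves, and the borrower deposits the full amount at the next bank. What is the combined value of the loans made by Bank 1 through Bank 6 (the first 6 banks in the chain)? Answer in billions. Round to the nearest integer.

Bank i lends (1 − rr)^i of the original deposit: Bank 1 lends 7000·0.8050 = 5635.0000, Bank 2 lends 7000·0.8050² = 4536.1750, and so on.
Summing a geometric series: total = 7000·[0.8050·(1 − 0.8050^6) / (1 − 0.8050)] ≈ 21033.5973 billion.

$21034 billion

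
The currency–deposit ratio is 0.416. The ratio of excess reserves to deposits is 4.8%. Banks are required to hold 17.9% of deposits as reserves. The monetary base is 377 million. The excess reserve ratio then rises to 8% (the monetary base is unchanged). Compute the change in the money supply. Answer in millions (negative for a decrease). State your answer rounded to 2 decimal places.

Initially m₁ = (1 + 0.416) / (0.179 + 0.048 + 0.416) ≈ 2.202177, so M₁ = 2.202177 × 377 ≈ 830.2207 million.
After the change m₂ = (1 + 0.416) / (0.179 + 0.08 + 0.416) ≈ 2.097778, so M₂ = 2.097778 × 377 ≈ 790.8623 million.
ΔM = M₂ − M₁ = 790.8623 − 830.2207 = -39.3584 million.

-39.36 million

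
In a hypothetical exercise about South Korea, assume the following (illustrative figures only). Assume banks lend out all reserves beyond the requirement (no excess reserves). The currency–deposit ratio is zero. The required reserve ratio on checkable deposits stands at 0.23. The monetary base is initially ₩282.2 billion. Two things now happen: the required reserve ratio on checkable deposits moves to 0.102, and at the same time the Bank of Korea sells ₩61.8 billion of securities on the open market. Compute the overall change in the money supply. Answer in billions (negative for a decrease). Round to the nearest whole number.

₩934 billion

Before: m₁ = 1 / (0.23) ≈ 4.3478, MB₁ = 282.2, so M₁ = 4.3478 × 282.2 ≈ 1226.9492 billion.
After: m₂ = 1 / (0.102) ≈ 9.8039, MB₂ = 282.2 − 61.8 = 220.4, so M₂ = 9.8039 × 220.4 ≈ 2160.7796 billion.
ΔM = M₂ − M₁ = 2160.7796 − 1226.9492 = 933.8304 billion.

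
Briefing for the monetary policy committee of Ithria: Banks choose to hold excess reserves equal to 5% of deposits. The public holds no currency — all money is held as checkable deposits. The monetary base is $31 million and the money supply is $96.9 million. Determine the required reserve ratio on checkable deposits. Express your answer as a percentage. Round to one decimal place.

Using m = M/MB = 96.9/31 ≈ 3.125806. Since m = (1 + c)/(c + rr + e), the denominator satisfies c + rr + e = (1 + c)/m = (1 + 0) / 3.125806 ≈ 0.319917.
With c = 0 and e = 0.05, the required reserve ratio on checkable deposits is 0.319917 − 0 − 0.05 = 0.269917.

27.0%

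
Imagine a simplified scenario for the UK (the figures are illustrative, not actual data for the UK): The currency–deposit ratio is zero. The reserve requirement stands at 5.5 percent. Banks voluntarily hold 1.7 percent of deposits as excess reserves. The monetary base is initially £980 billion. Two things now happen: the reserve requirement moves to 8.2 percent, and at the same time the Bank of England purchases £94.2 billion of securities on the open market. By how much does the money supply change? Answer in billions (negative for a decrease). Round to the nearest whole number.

Before: m₁ = 1 / (0.055 + 0.017) ≈ 13.88889, MB₁ = 980, so M₁ = 13.88889 × 980 = 13611.1122 billion.
After: m₂ = 1 / (0.082 + 0.017) ≈ 10.10101, MB₂ = 980 + 94.2 = 1074.2, so M₂ = 10.10101 × 1074.2 ≈ 10850.5049 billion.
ΔM = M₂ − M₁ = 10850.5049 − 13611.1122 = -2760.6073 billion.

-2761 billion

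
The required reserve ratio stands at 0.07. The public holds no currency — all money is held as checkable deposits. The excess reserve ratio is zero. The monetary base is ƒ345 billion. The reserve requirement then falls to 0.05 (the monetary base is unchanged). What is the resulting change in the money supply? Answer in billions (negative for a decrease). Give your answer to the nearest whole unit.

Initially m₁ = 1 / (0.07) ≈ 14.2857, so M₁ = 14.2857 × 345 = 4928.5665 billion.
After the change m₂ = 1 / (0.05) = 20, so M₂ = 20 × 345 = 6900 billion.
ΔM = M₂ − M₁ = 6900 − 4928.5665 = 1971.4335 billion.

ƒ1971 billion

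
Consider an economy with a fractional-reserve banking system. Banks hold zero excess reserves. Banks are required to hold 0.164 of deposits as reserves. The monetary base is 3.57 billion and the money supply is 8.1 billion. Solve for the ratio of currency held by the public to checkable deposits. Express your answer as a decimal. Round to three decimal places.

Using m = M/MB = 8.1/3.57 ≈ 2.268908. From m = (1 + c)/(c + rr + e), rearranging gives 1 + c = m·(c + rr + e), so c·(1 − m) = m·(rr + e) − 1.
Hence c = [m·(rr + e) − 1]/(1 − m) = [2.268908 × (0.164 + 0) − 1] / (1 − 2.268908) ≈ 0.494834.

0.495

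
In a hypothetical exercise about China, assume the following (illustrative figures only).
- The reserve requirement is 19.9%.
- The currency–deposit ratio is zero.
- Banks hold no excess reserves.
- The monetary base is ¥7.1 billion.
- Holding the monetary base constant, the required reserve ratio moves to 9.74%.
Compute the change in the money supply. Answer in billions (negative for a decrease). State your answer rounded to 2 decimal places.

Initially m₁ = 1 / (0.199) ≈ 5.0251, so M₁ = 5.0251 × 7.1 ≈ 35.6782 billion.
After the change m₂ = 1 / (0.0974) ≈ 10.2669, so M₂ = 10.2669 × 7.1 ≈ 72.895 billion.
ΔM = M₂ − M₁ = 72.895 − 35.6782 = 37.2168 billion.

¥37.22 billion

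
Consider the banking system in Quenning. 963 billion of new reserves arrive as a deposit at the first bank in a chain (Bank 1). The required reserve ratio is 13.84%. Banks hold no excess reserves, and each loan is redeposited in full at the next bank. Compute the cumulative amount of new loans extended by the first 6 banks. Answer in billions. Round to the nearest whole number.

Bank i lends (1 − rr)^i of the original deposit: Bank 1 lends 963·0.8616 = 829.7208, Bank 2 lends 963·0.8616² ≈ 714.8874, and so on.
Summing a geometric series: total = 963·[0.8616·(1 − 0.8616^6) / (1 − 0.8616)] ≈ 3542.4738 billion.

3542 billion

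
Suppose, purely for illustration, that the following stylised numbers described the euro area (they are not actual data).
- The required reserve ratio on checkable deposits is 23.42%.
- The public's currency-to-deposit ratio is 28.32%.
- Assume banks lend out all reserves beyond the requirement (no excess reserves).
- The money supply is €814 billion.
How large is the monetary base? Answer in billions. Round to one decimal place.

The money multiplier is m = (1 + c) / (rr + c) = (1 + 0.2832) / (0.2342 + 0.2832) ≈ 2.48009.
MB = M / m = 814 / 2.48009 ≈ 328.2139 billion.

€328.2 billion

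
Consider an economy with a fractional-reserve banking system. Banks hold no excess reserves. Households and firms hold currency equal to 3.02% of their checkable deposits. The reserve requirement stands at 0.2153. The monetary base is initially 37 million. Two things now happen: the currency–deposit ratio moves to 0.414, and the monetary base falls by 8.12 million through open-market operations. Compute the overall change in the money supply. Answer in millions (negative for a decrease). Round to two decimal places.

-90.37 million

Before: m₁ = (1 + 0.0302) / (0.2153 + 0.0302) ≈ 4.19633, MB₁ = 37, so M₁ = 4.19633 × 37 ≈ 155.2642 million.
After: m₂ = (1 + 0.414) / (0.2153 + 0.414) ≈ 2.24694, MB₂ = 37 − 8.12 = 28.88, so M₂ = 2.24694 × 28.88 ≈ 64.8916 million.
ΔM = M₂ − M₁ = 64.8916 − 155.2642 = -90.3726 million.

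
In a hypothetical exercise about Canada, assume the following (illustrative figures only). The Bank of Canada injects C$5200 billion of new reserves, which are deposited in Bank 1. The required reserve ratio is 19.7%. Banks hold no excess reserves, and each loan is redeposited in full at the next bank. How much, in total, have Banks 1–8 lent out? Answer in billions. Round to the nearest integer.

C$17532 billion

Bank i lends (1 − rr)^i of the original deposit: Bank 1 lends 5200·0.8030 = 4175.6000, Bank 2 lends 5200·0.8030² = 3353.0068, and so on.
Summing a geometric series: total = 5200·[0.8030·(1 − 0.8030^8) / (1 − 0.8030)] ≈ 17531.7572 billion.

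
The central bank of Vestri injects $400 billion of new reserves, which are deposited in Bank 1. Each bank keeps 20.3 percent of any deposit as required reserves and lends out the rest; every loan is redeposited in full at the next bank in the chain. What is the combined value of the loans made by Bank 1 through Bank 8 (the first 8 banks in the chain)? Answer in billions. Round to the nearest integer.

$1315 billion

Bank i lends (1 − rr)^i of the original deposit: Bank 1 lends 400·0.7970 = 318.8000, Bank 2 lends 400·0.7970² = 254.0836, and so on.
Summing a geometric series: total = 400·[0.7970·(1 − 0.7970^8) / (1 − 0.7970)] ≈ 1314.7680 billion.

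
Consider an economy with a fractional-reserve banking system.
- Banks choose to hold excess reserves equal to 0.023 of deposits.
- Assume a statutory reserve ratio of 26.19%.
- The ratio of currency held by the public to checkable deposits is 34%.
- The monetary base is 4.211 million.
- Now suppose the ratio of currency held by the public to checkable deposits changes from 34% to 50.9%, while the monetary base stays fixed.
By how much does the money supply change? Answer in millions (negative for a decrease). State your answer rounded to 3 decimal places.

-1.026 million

Initially m₁ = (1 + 0.34) / (0.2619 + 0.023 + 0.34) ≈ 2.14434, so M₁ = 2.14434 × 4.211 ≈ 9.0298 million.
After the change m₂ = (1 + 0.509) / (0.2619 + 0.023 + 0.509) ≈ 1.90074, so M₂ = 1.90074 × 4.211 ≈ 8.004 million.
ΔM = M₂ − M₁ = 8.004 − 9.0298 = -1.0258 million.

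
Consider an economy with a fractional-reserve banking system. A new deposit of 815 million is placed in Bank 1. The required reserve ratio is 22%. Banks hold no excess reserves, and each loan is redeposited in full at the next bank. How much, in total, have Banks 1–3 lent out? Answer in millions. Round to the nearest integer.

Bank i lends (1 − rr)^i of the original deposit: Bank 1 lends 815·0.7800 = 635.7000, Bank 2 lends 815·0.7800² = 495.8460, and so on.
Summing a geometric series: total = 815·[0.7800·(1 − 0.7800^3) / (1 − 0.7800)] ≈ 1518.3059 million.

1518 million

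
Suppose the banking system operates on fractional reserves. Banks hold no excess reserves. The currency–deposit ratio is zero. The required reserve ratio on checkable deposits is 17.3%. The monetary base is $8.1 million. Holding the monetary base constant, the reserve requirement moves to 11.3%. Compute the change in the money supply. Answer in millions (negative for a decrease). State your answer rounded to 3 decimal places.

Initially m₁ = 1 / (0.173) ≈ 5.78035, so M₁ = 5.78035 × 8.1 ≈ 46.8208 million.
After the change m₂ = 1 / (0.113) ≈ 8.84956, so M₂ = 8.84956 × 8.1 ≈ 71.6814 million.
ΔM = M₂ − M₁ = 71.6814 − 46.8208 = 24.8606 million.

$24.861 million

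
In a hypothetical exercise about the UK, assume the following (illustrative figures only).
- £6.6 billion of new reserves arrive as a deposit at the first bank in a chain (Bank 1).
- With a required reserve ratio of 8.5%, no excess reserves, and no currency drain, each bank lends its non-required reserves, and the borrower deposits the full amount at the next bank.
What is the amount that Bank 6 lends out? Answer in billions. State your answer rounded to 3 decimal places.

Each bank lends a fraction (1 − rr) = 0.9150 of the deposit it receives, so Bank 6 receives 6.6·0.9150^5 and lends 6.6·0.9150^6 ≈ 3.8732 billion.

£3.873 billion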